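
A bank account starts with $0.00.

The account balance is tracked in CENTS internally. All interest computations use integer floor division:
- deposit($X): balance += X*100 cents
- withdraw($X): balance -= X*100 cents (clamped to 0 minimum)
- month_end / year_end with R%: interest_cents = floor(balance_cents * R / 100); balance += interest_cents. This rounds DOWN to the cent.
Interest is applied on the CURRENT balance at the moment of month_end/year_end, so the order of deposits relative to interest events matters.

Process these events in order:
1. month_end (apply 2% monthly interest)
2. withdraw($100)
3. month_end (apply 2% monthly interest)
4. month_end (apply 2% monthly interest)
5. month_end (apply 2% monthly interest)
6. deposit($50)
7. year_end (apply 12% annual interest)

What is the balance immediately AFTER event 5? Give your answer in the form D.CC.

Answer: 0.00

Derivation:
After 1 (month_end (apply 2% monthly interest)): balance=$0.00 total_interest=$0.00
After 2 (withdraw($100)): balance=$0.00 total_interest=$0.00
After 3 (month_end (apply 2% monthly interest)): balance=$0.00 total_interest=$0.00
After 4 (month_end (apply 2% monthly interest)): balance=$0.00 total_interest=$0.00
After 5 (month_end (apply 2% monthly interest)): balance=$0.00 total_interest=$0.00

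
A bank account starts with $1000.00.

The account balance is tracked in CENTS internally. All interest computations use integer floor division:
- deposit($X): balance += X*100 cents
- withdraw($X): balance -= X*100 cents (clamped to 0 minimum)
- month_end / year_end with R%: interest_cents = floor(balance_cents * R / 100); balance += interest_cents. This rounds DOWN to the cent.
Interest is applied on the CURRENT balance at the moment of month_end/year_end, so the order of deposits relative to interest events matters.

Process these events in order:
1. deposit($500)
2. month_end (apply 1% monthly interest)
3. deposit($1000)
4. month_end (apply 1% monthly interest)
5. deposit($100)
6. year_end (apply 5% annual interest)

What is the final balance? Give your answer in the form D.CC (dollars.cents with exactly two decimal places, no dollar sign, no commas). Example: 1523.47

Answer: 2772.15

Derivation:
After 1 (deposit($500)): balance=$1500.00 total_interest=$0.00
After 2 (month_end (apply 1% monthly interest)): balance=$1515.00 total_interest=$15.00
After 3 (deposit($1000)): balance=$2515.00 total_interest=$15.00
After 4 (month_end (apply 1% monthly interest)): balance=$2540.15 total_interest=$40.15
After 5 (deposit($100)): balance=$2640.15 total_interest=$40.15
After 6 (year_end (apply 5% annual interest)): balance=$2772.15 total_interest=$172.15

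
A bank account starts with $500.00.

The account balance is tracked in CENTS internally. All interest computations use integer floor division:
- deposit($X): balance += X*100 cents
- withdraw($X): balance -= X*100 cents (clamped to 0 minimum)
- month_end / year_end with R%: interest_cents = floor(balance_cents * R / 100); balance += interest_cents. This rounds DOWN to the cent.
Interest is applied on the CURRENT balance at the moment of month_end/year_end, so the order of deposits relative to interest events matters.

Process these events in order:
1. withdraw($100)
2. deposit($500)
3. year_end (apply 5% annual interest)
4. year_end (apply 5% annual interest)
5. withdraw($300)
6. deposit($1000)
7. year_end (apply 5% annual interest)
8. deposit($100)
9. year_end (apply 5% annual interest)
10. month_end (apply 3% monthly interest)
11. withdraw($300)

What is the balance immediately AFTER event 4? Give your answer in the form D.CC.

After 1 (withdraw($100)): balance=$400.00 total_interest=$0.00
After 2 (deposit($500)): balance=$900.00 total_interest=$0.00
After 3 (year_end (apply 5% annual interest)): balance=$945.00 total_interest=$45.00
After 4 (year_end (apply 5% annual interest)): balance=$992.25 total_interest=$92.25

Answer: 992.25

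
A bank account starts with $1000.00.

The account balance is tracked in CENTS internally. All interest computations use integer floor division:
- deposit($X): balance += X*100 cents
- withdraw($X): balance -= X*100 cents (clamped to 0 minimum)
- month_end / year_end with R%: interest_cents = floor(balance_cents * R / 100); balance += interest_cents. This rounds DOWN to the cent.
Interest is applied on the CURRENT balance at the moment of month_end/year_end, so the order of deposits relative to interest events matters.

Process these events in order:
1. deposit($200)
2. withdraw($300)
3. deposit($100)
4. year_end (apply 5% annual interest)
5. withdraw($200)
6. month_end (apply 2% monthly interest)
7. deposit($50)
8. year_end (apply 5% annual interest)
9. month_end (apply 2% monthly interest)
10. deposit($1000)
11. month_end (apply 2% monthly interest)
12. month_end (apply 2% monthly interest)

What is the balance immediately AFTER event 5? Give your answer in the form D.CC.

After 1 (deposit($200)): balance=$1200.00 total_interest=$0.00
After 2 (withdraw($300)): balance=$900.00 total_interest=$0.00
After 3 (deposit($100)): balance=$1000.00 total_interest=$0.00
After 4 (year_end (apply 5% annual interest)): balance=$1050.00 total_interest=$50.00
After 5 (withdraw($200)): balance=$850.00 total_interest=$50.00

Answer: 850.00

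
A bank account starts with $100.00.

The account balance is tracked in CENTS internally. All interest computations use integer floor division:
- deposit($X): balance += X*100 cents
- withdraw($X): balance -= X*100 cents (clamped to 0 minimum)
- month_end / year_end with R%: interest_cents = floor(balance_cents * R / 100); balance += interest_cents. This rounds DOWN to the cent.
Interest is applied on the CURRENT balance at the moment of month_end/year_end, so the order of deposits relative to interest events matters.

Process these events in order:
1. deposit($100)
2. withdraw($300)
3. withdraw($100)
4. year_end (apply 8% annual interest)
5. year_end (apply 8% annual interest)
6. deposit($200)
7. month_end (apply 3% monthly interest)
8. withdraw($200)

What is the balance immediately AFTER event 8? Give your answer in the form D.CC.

After 1 (deposit($100)): balance=$200.00 total_interest=$0.00
After 2 (withdraw($300)): balance=$0.00 total_interest=$0.00
After 3 (withdraw($100)): balance=$0.00 total_interest=$0.00
After 4 (year_end (apply 8% annual interest)): balance=$0.00 total_interest=$0.00
After 5 (year_end (apply 8% annual interest)): balance=$0.00 total_interest=$0.00
After 6 (deposit($200)): balance=$200.00 total_interest=$0.00
After 7 (month_end (apply 3% monthly interest)): balance=$206.00 total_interest=$6.00
After 8 (withdraw($200)): balance=$6.00 total_interest=$6.00

Answer: 6.00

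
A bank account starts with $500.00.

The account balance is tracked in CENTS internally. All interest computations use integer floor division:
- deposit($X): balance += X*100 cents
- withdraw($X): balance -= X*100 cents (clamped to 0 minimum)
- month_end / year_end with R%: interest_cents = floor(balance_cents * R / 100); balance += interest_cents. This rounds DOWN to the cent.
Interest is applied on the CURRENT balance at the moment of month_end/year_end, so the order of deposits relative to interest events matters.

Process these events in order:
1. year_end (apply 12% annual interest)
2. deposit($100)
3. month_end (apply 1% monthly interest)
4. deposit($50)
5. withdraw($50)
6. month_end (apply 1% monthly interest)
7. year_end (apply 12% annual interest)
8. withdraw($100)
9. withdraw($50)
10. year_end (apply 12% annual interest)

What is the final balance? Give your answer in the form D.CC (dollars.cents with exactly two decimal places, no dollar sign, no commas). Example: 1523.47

After 1 (year_end (apply 12% annual interest)): balance=$560.00 total_interest=$60.00
After 2 (deposit($100)): balance=$660.00 total_interest=$60.00
After 3 (month_end (apply 1% monthly interest)): balance=$666.60 total_interest=$66.60
After 4 (deposit($50)): balance=$716.60 total_interest=$66.60
After 5 (withdraw($50)): balance=$666.60 total_interest=$66.60
After 6 (month_end (apply 1% monthly interest)): balance=$673.26 total_interest=$73.26
After 7 (year_end (apply 12% annual interest)): balance=$754.05 total_interest=$154.05
After 8 (withdraw($100)): balance=$654.05 total_interest=$154.05
After 9 (withdraw($50)): balance=$604.05 total_interest=$154.05
After 10 (year_end (apply 12% annual interest)): balance=$676.53 total_interest=$226.53

Answer: 676.53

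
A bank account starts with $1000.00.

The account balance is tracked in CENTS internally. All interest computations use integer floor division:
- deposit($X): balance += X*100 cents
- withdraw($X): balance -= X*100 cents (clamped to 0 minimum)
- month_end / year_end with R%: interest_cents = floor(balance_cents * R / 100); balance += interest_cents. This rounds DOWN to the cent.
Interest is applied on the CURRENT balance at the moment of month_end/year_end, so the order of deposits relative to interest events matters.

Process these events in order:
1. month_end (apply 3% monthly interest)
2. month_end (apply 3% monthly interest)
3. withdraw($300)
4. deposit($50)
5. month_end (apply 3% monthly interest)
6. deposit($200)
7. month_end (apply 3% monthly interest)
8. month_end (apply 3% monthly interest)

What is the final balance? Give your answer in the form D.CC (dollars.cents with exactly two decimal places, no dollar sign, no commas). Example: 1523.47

Answer: 1098.25

Derivation:
After 1 (month_end (apply 3% monthly interest)): balance=$1030.00 total_interest=$30.00
After 2 (month_end (apply 3% monthly interest)): balance=$1060.90 total_interest=$60.90
After 3 (withdraw($300)): balance=$760.90 total_interest=$60.90
After 4 (deposit($50)): balance=$810.90 total_interest=$60.90
After 5 (month_end (apply 3% monthly interest)): balance=$835.22 total_interest=$85.22
After 6 (deposit($200)): balance=$1035.22 total_interest=$85.22
After 7 (month_end (apply 3% monthly interest)): balance=$1066.27 total_interest=$116.27
After 8 (month_end (apply 3% monthly interest)): balance=$1098.25 total_interest=$148.25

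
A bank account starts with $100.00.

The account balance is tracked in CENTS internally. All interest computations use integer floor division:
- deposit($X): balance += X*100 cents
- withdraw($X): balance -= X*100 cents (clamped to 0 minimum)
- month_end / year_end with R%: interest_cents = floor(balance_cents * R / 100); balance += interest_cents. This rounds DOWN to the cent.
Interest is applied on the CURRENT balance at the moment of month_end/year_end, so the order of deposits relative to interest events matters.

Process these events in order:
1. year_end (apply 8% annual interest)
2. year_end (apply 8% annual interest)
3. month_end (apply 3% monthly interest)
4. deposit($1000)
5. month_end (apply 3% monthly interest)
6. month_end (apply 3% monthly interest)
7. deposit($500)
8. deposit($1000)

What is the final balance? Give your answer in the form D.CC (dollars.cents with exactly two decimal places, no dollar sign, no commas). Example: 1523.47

Answer: 2688.34

Derivation:
After 1 (year_end (apply 8% annual interest)): balance=$108.00 total_interest=$8.00
After 2 (year_end (apply 8% annual interest)): balance=$116.64 total_interest=$16.64
After 3 (month_end (apply 3% monthly interest)): balance=$120.13 total_interest=$20.13
After 4 (deposit($1000)): balance=$1120.13 total_interest=$20.13
After 5 (month_end (apply 3% monthly interest)): balance=$1153.73 total_interest=$53.73
After 6 (month_end (apply 3% monthly interest)): balance=$1188.34 total_interest=$88.34
After 7 (deposit($500)): balance=$1688.34 total_interest=$88.34
After 8 (deposit($1000)): balance=$2688.34 total_interest=$88.34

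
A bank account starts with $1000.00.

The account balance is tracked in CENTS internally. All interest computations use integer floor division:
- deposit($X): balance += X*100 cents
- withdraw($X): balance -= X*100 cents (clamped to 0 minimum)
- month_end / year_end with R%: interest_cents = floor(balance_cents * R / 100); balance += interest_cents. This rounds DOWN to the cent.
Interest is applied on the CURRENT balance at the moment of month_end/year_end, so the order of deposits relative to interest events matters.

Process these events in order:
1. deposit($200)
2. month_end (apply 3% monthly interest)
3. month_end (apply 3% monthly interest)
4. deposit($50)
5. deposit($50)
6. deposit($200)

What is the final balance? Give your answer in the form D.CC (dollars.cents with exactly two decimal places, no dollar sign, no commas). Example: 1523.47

Answer: 1573.08

Derivation:
After 1 (deposit($200)): balance=$1200.00 total_interest=$0.00
After 2 (month_end (apply 3% monthly interest)): balance=$1236.00 total_interest=$36.00
After 3 (month_end (apply 3% monthly interest)): balance=$1273.08 total_interest=$73.08
After 4 (deposit($50)): balance=$1323.08 total_interest=$73.08
After 5 (deposit($50)): balance=$1373.08 total_interest=$73.08
After 6 (deposit($200)): balance=$1573.08 total_interest=$73.08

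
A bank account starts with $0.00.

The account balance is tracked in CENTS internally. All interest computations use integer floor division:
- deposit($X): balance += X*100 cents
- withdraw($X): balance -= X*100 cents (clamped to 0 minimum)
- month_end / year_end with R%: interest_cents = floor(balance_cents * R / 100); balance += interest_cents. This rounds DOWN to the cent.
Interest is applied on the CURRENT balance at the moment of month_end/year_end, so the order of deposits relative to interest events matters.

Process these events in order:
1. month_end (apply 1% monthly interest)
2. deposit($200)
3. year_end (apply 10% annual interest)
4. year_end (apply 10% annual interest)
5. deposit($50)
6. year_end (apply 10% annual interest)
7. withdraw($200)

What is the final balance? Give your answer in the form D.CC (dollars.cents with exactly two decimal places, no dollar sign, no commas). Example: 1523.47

Answer: 121.20

Derivation:
After 1 (month_end (apply 1% monthly interest)): balance=$0.00 total_interest=$0.00
After 2 (deposit($200)): balance=$200.00 total_interest=$0.00
After 3 (year_end (apply 10% annual interest)): balance=$220.00 total_interest=$20.00
After 4 (year_end (apply 10% annual interest)): balance=$242.00 total_interest=$42.00
After 5 (deposit($50)): balance=$292.00 total_interest=$42.00
After 6 (year_end (apply 10% annual interest)): balance=$321.20 total_interest=$71.20
After 7 (withdraw($200)): balance=$121.20 total_interest=$71.20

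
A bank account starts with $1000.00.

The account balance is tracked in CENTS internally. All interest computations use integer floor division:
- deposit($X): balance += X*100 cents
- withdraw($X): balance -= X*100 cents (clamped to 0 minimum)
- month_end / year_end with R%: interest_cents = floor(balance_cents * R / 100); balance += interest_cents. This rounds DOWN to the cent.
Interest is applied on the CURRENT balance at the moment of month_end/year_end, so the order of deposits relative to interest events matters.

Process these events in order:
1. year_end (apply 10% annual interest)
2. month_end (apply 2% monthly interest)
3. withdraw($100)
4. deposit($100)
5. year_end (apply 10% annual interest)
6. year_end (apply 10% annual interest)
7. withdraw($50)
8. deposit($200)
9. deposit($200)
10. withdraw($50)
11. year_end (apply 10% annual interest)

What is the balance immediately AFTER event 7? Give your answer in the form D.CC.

Answer: 1307.62

Derivation:
After 1 (year_end (apply 10% annual interest)): balance=$1100.00 total_interest=$100.00
After 2 (month_end (apply 2% monthly interest)): balance=$1122.00 total_interest=$122.00
After 3 (withdraw($100)): balance=$1022.00 total_interest=$122.00
After 4 (deposit($100)): balance=$1122.00 total_interest=$122.00
After 5 (year_end (apply 10% annual interest)): balance=$1234.20 total_interest=$234.20
After 6 (year_end (apply 10% annual interest)): balance=$1357.62 total_interest=$357.62
After 7 (withdraw($50)): balance=$1307.62 total_interest=$357.62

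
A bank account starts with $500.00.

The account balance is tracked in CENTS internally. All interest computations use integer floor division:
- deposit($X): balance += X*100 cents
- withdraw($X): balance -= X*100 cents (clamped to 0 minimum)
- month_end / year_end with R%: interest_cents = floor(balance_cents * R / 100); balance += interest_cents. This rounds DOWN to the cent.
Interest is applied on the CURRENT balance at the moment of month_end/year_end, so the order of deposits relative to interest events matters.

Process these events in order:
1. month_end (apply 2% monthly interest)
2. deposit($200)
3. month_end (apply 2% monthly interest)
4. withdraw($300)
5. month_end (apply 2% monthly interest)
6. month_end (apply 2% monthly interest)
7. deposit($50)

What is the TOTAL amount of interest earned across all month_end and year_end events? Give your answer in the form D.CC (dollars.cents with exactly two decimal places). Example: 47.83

After 1 (month_end (apply 2% monthly interest)): balance=$510.00 total_interest=$10.00
After 2 (deposit($200)): balance=$710.00 total_interest=$10.00
After 3 (month_end (apply 2% monthly interest)): balance=$724.20 total_interest=$24.20
After 4 (withdraw($300)): balance=$424.20 total_interest=$24.20
After 5 (month_end (apply 2% monthly interest)): balance=$432.68 total_interest=$32.68
After 6 (month_end (apply 2% monthly interest)): balance=$441.33 total_interest=$41.33
After 7 (deposit($50)): balance=$491.33 total_interest=$41.33

Answer: 41.33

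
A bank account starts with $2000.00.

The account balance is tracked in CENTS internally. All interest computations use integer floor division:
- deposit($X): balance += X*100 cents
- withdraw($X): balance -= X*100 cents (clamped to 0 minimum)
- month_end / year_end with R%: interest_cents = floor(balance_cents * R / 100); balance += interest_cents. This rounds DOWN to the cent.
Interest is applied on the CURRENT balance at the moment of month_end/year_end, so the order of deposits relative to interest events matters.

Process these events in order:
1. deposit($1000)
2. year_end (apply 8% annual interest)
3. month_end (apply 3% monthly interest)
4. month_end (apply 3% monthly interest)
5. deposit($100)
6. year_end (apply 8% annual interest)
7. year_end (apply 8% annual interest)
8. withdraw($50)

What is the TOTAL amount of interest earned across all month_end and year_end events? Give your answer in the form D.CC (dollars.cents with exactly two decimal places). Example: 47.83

Answer: 1025.91

Derivation:
After 1 (deposit($1000)): balance=$3000.00 total_interest=$0.00
After 2 (year_end (apply 8% annual interest)): balance=$3240.00 total_interest=$240.00
After 3 (month_end (apply 3% monthly interest)): balance=$3337.20 total_interest=$337.20
After 4 (month_end (apply 3% monthly interest)): balance=$3437.31 total_interest=$437.31
After 5 (deposit($100)): balance=$3537.31 total_interest=$437.31
After 6 (year_end (apply 8% annual interest)): balance=$3820.29 total_interest=$720.29
After 7 (year_end (apply 8% annual interest)): balance=$4125.91 total_interest=$1025.91
After 8 (withdraw($50)): balance=$4075.91 total_interest=$1025.91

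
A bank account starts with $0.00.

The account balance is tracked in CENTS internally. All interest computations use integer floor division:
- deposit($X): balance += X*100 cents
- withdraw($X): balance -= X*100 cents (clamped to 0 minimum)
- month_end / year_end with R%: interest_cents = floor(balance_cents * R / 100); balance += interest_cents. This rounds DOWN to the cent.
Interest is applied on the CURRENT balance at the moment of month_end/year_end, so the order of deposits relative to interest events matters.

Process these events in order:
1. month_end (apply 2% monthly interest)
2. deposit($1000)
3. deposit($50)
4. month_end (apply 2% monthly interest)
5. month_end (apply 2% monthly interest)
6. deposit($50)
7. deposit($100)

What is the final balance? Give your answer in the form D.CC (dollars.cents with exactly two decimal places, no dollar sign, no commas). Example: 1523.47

After 1 (month_end (apply 2% monthly interest)): balance=$0.00 total_interest=$0.00
After 2 (deposit($1000)): balance=$1000.00 total_interest=$0.00
After 3 (deposit($50)): balance=$1050.00 total_interest=$0.00
After 4 (month_end (apply 2% monthly interest)): balance=$1071.00 total_interest=$21.00
After 5 (month_end (apply 2% monthly interest)): balance=$1092.42 total_interest=$42.42
After 6 (deposit($50)): balance=$1142.42 total_interest=$42.42
After 7 (deposit($100)): balance=$1242.42 total_interest=$42.42

Answer: 1242.42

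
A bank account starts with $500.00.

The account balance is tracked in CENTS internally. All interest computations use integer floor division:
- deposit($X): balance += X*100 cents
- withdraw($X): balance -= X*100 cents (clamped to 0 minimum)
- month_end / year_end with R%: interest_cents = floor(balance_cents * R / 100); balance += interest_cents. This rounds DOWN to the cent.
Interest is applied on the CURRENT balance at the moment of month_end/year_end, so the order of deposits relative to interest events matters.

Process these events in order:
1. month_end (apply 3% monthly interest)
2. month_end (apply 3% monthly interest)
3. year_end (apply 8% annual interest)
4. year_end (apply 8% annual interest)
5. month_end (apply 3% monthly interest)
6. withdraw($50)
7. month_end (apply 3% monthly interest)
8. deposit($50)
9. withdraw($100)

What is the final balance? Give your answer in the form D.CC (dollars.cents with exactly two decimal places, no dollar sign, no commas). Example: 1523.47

After 1 (month_end (apply 3% monthly interest)): balance=$515.00 total_interest=$15.00
After 2 (month_end (apply 3% monthly interest)): balance=$530.45 total_interest=$30.45
After 3 (year_end (apply 8% annual interest)): balance=$572.88 total_interest=$72.88
After 4 (year_end (apply 8% annual interest)): balance=$618.71 total_interest=$118.71
After 5 (month_end (apply 3% monthly interest)): balance=$637.27 total_interest=$137.27
After 6 (withdraw($50)): balance=$587.27 total_interest=$137.27
After 7 (month_end (apply 3% monthly interest)): balance=$604.88 total_interest=$154.88
After 8 (deposit($50)): balance=$654.88 total_interest=$154.88
After 9 (withdraw($100)): balance=$554.88 total_interest=$154.88

Answer: 554.88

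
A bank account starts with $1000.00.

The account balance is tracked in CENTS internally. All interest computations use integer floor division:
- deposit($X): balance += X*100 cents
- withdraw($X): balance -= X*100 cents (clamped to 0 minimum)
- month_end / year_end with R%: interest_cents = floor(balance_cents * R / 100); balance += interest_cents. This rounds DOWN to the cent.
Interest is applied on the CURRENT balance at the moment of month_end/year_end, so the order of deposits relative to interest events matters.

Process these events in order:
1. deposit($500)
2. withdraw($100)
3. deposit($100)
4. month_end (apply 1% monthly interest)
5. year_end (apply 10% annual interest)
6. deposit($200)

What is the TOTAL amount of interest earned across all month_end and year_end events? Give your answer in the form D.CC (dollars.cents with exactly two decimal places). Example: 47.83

After 1 (deposit($500)): balance=$1500.00 total_interest=$0.00
After 2 (withdraw($100)): balance=$1400.00 total_interest=$0.00
After 3 (deposit($100)): balance=$1500.00 total_interest=$0.00
After 4 (month_end (apply 1% monthly interest)): balance=$1515.00 total_interest=$15.00
After 5 (year_end (apply 10% annual interest)): balance=$1666.50 total_interest=$166.50
After 6 (deposit($200)): balance=$1866.50 total_interest=$166.50

Answer: 166.50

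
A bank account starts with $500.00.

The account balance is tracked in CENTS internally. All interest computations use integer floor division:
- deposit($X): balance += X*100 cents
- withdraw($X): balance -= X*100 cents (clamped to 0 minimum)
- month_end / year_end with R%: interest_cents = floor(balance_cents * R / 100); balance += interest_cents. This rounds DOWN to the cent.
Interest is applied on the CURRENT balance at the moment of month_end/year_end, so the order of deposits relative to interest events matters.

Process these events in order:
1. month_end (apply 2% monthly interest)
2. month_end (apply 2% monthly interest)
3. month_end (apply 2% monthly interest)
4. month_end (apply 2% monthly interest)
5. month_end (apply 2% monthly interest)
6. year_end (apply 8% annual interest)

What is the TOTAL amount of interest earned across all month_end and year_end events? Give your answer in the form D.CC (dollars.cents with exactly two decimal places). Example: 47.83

Answer: 96.19

Derivation:
After 1 (month_end (apply 2% monthly interest)): balance=$510.00 total_interest=$10.00
After 2 (month_end (apply 2% monthly interest)): balance=$520.20 total_interest=$20.20
After 3 (month_end (apply 2% monthly interest)): balance=$530.60 total_interest=$30.60
After 4 (month_end (apply 2% monthly interest)): balance=$541.21 total_interest=$41.21
After 5 (month_end (apply 2% monthly interest)): balance=$552.03 total_interest=$52.03
After 6 (year_end (apply 8% annual interest)): balance=$596.19 total_interest=$96.19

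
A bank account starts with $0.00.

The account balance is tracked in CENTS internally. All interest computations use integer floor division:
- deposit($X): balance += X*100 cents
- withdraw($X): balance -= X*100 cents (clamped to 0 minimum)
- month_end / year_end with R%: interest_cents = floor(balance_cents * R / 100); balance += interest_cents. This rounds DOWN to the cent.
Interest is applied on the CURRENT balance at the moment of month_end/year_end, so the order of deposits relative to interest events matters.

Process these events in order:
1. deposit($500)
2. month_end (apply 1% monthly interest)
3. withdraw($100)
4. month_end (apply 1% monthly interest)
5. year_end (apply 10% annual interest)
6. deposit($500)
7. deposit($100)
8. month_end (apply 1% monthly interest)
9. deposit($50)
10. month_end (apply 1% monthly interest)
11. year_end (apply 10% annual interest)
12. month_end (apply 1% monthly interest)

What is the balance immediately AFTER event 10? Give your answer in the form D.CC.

Answer: 1121.54

Derivation:
After 1 (deposit($500)): balance=$500.00 total_interest=$0.00
After 2 (month_end (apply 1% monthly interest)): balance=$505.00 total_interest=$5.00
After 3 (withdraw($100)): balance=$405.00 total_interest=$5.00
After 4 (month_end (apply 1% monthly interest)): balance=$409.05 total_interest=$9.05
After 5 (year_end (apply 10% annual interest)): balance=$449.95 total_interest=$49.95
After 6 (deposit($500)): balance=$949.95 total_interest=$49.95
After 7 (deposit($100)): balance=$1049.95 total_interest=$49.95
After 8 (month_end (apply 1% monthly interest)): balance=$1060.44 total_interest=$60.44
After 9 (deposit($50)): balance=$1110.44 total_interest=$60.44
After 10 (month_end (apply 1% monthly interest)): balance=$1121.54 total_interest=$71.54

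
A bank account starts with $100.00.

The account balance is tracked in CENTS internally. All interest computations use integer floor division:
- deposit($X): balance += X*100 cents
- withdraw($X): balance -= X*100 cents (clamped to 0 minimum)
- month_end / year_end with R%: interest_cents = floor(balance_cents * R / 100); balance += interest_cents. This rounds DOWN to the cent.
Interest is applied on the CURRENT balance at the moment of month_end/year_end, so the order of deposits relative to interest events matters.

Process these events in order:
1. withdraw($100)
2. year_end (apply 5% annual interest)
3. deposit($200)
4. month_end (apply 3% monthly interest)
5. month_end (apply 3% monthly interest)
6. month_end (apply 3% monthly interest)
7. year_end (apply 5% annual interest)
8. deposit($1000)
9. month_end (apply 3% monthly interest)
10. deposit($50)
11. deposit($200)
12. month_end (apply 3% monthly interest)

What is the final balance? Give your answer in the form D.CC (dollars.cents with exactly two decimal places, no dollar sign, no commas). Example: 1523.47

After 1 (withdraw($100)): balance=$0.00 total_interest=$0.00
After 2 (year_end (apply 5% annual interest)): balance=$0.00 total_interest=$0.00
After 3 (deposit($200)): balance=$200.00 total_interest=$0.00
After 4 (month_end (apply 3% monthly interest)): balance=$206.00 total_interest=$6.00
After 5 (month_end (apply 3% monthly interest)): balance=$212.18 total_interest=$12.18
After 6 (month_end (apply 3% monthly interest)): balance=$218.54 total_interest=$18.54
After 7 (year_end (apply 5% annual interest)): balance=$229.46 total_interest=$29.46
After 8 (deposit($1000)): balance=$1229.46 total_interest=$29.46
After 9 (month_end (apply 3% monthly interest)): balance=$1266.34 total_interest=$66.34
After 10 (deposit($50)): balance=$1316.34 total_interest=$66.34
After 11 (deposit($200)): balance=$1516.34 total_interest=$66.34
After 12 (month_end (apply 3% monthly interest)): balance=$1561.83 total_interest=$111.83

Answer: 1561.83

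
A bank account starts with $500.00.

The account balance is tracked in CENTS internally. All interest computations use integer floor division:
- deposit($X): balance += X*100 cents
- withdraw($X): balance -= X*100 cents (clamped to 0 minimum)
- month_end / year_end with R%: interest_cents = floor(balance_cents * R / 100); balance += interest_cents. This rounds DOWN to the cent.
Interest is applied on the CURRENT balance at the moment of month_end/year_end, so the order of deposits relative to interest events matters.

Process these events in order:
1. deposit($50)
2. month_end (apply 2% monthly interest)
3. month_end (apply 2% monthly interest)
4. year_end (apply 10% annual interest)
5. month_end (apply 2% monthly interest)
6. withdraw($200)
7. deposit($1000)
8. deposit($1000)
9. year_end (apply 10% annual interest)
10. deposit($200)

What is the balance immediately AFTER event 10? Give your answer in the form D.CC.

Answer: 2886.22

Derivation:
After 1 (deposit($50)): balance=$550.00 total_interest=$0.00
After 2 (month_end (apply 2% monthly interest)): balance=$561.00 total_interest=$11.00
After 3 (month_end (apply 2% monthly interest)): balance=$572.22 total_interest=$22.22
After 4 (year_end (apply 10% annual interest)): balance=$629.44 total_interest=$79.44
After 5 (month_end (apply 2% monthly interest)): balance=$642.02 total_interest=$92.02
After 6 (withdraw($200)): balance=$442.02 total_interest=$92.02
After 7 (deposit($1000)): balance=$1442.02 total_interest=$92.02
After 8 (deposit($1000)): balance=$2442.02 total_interest=$92.02
After 9 (year_end (apply 10% annual interest)): balance=$2686.22 total_interest=$336.22
After 10 (deposit($200)): balance=$2886.22 total_interest=$336.22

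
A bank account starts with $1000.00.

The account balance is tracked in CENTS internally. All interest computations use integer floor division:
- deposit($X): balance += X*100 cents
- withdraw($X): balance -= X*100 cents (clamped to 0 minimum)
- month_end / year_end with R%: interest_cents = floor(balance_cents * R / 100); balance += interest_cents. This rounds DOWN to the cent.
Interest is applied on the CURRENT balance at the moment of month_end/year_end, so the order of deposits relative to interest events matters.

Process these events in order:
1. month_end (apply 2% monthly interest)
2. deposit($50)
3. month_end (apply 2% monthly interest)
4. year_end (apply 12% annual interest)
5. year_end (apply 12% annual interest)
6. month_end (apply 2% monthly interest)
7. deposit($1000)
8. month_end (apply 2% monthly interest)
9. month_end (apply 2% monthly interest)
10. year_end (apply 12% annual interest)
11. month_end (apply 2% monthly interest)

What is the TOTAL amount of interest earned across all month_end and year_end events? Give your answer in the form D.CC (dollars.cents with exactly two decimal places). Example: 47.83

After 1 (month_end (apply 2% monthly interest)): balance=$1020.00 total_interest=$20.00
After 2 (deposit($50)): balance=$1070.00 total_interest=$20.00
After 3 (month_end (apply 2% monthly interest)): balance=$1091.40 total_interest=$41.40
After 4 (year_end (apply 12% annual interest)): balance=$1222.36 total_interest=$172.36
After 5 (year_end (apply 12% annual interest)): balance=$1369.04 total_interest=$319.04
After 6 (month_end (apply 2% monthly interest)): balance=$1396.42 total_interest=$346.42
After 7 (deposit($1000)): balance=$2396.42 total_interest=$346.42
After 8 (month_end (apply 2% monthly interest)): balance=$2444.34 total_interest=$394.34
After 9 (month_end (apply 2% monthly interest)): balance=$2493.22 total_interest=$443.22
After 10 (year_end (apply 12% annual interest)): balance=$2792.40 total_interest=$742.40
After 11 (month_end (apply 2% monthly interest)): balance=$2848.24 total_interest=$798.24

Answer: 798.24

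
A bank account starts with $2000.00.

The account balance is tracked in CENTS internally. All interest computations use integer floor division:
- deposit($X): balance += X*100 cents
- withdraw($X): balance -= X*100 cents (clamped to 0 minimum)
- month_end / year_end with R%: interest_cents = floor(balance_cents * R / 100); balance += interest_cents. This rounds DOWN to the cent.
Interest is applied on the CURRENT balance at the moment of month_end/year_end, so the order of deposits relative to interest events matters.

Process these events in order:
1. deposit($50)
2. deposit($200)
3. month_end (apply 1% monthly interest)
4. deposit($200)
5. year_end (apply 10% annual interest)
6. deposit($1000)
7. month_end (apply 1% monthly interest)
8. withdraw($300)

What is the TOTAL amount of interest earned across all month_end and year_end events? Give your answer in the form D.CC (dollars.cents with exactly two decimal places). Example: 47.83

After 1 (deposit($50)): balance=$2050.00 total_interest=$0.00
After 2 (deposit($200)): balance=$2250.00 total_interest=$0.00
After 3 (month_end (apply 1% monthly interest)): balance=$2272.50 total_interest=$22.50
After 4 (deposit($200)): balance=$2472.50 total_interest=$22.50
After 5 (year_end (apply 10% annual interest)): balance=$2719.75 total_interest=$269.75
After 6 (deposit($1000)): balance=$3719.75 total_interest=$269.75
After 7 (month_end (apply 1% monthly interest)): balance=$3756.94 total_interest=$306.94
After 8 (withdraw($300)): balance=$3456.94 total_interest=$306.94

Answer: 306.94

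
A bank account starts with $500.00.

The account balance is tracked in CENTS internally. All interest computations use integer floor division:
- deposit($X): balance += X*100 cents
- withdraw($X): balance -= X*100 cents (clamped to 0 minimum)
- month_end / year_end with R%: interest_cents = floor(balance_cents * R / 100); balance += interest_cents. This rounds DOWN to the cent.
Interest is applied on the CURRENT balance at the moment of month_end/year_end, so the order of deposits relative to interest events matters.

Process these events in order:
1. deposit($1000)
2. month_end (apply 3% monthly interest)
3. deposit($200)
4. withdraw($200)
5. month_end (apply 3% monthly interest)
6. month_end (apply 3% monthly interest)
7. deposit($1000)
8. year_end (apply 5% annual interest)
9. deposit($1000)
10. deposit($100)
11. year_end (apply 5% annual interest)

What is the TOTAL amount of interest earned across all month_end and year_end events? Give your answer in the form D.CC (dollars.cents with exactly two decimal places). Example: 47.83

After 1 (deposit($1000)): balance=$1500.00 total_interest=$0.00
After 2 (month_end (apply 3% monthly interest)): balance=$1545.00 total_interest=$45.00
After 3 (deposit($200)): balance=$1745.00 total_interest=$45.00
After 4 (withdraw($200)): balance=$1545.00 total_interest=$45.00
After 5 (month_end (apply 3% monthly interest)): balance=$1591.35 total_interest=$91.35
After 6 (month_end (apply 3% monthly interest)): balance=$1639.09 total_interest=$139.09
After 7 (deposit($1000)): balance=$2639.09 total_interest=$139.09
After 8 (year_end (apply 5% annual interest)): balance=$2771.04 total_interest=$271.04
After 9 (deposit($1000)): balance=$3771.04 total_interest=$271.04
After 10 (deposit($100)): balance=$3871.04 total_interest=$271.04
After 11 (year_end (apply 5% annual interest)): balance=$4064.59 total_interest=$464.59

Answer: 464.59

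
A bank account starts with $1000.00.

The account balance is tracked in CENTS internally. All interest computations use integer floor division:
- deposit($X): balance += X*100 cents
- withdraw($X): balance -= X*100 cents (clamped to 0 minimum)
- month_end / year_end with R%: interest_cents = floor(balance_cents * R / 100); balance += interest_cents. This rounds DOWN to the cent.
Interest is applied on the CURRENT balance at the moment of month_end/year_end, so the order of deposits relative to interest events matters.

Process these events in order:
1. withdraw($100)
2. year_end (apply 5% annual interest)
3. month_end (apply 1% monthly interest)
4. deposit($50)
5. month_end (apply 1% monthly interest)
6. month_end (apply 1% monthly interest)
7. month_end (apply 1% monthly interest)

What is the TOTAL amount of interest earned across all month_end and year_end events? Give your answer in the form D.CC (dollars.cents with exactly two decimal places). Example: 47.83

After 1 (withdraw($100)): balance=$900.00 total_interest=$0.00
After 2 (year_end (apply 5% annual interest)): balance=$945.00 total_interest=$45.00
After 3 (month_end (apply 1% monthly interest)): balance=$954.45 total_interest=$54.45
After 4 (deposit($50)): balance=$1004.45 total_interest=$54.45
After 5 (month_end (apply 1% monthly interest)): balance=$1014.49 total_interest=$64.49
After 6 (month_end (apply 1% monthly interest)): balance=$1024.63 total_interest=$74.63
After 7 (month_end (apply 1% monthly interest)): balance=$1034.87 total_interest=$84.87

Answer: 84.87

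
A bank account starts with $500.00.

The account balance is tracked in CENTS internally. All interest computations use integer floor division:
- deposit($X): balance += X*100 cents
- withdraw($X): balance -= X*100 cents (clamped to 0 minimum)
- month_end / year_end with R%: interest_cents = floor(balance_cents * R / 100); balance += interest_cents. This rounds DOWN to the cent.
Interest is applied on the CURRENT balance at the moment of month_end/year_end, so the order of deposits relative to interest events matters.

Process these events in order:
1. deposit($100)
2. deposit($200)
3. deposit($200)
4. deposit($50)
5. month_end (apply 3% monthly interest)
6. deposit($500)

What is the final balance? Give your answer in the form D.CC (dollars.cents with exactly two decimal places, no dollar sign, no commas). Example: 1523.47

After 1 (deposit($100)): balance=$600.00 total_interest=$0.00
After 2 (deposit($200)): balance=$800.00 total_interest=$0.00
After 3 (deposit($200)): balance=$1000.00 total_interest=$0.00
After 4 (deposit($50)): balance=$1050.00 total_interest=$0.00
After 5 (month_end (apply 3% monthly interest)): balance=$1081.50 total_interest=$31.50
After 6 (deposit($500)): balance=$1581.50 total_interest=$31.50

Answer: 1581.50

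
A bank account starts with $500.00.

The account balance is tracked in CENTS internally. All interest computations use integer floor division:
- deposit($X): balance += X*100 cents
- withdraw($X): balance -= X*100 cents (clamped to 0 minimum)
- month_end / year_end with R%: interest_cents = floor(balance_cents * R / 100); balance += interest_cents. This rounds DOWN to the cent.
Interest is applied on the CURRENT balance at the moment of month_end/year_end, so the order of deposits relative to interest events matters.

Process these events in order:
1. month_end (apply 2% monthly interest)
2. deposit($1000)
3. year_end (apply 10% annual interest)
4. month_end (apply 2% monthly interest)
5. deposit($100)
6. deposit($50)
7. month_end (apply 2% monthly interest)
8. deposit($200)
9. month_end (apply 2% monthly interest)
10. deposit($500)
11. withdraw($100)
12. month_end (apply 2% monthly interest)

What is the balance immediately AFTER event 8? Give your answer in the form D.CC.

Answer: 2081.10

Derivation:
After 1 (month_end (apply 2% monthly interest)): balance=$510.00 total_interest=$10.00
After 2 (deposit($1000)): balance=$1510.00 total_interest=$10.00
After 3 (year_end (apply 10% annual interest)): balance=$1661.00 total_interest=$161.00
After 4 (month_end (apply 2% monthly interest)): balance=$1694.22 total_interest=$194.22
After 5 (deposit($100)): balance=$1794.22 total_interest=$194.22
After 6 (deposit($50)): balance=$1844.22 total_interest=$194.22
After 7 (month_end (apply 2% monthly interest)): balance=$1881.10 total_interest=$231.10
After 8 (deposit($200)): balance=$2081.10 total_interest=$231.10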